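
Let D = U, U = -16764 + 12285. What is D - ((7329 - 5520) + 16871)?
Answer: -23159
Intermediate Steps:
U = -4479
D = -4479
D - ((7329 - 5520) + 16871) = -4479 - ((7329 - 5520) + 16871) = -4479 - (1809 + 16871) = -4479 - 1*18680 = -4479 - 18680 = -23159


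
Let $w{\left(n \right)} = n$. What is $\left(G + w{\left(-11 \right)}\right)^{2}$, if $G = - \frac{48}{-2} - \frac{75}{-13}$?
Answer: $\frac{59536}{169} \approx 352.28$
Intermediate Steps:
$G = \frac{387}{13}$ ($G = \left(-48\right) \left(- \frac{1}{2}\right) - - \frac{75}{13} = 24 + \frac{75}{13} = \frac{387}{13} \approx 29.769$)
$\left(G + w{\left(-11 \right)}\right)^{2} = \left(\frac{387}{13} - 11\right)^{2} = \left(\frac{244}{13}\right)^{2} = \frac{59536}{169}$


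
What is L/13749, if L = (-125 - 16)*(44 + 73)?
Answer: -5499/4583 ≈ -1.1999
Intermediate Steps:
L = -16497 (L = -141*117 = -16497)
L/13749 = -16497/13749 = -16497*1/13749 = -5499/4583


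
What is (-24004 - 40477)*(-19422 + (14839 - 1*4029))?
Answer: 555310372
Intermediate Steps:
(-24004 - 40477)*(-19422 + (14839 - 1*4029)) = -64481*(-19422 + (14839 - 4029)) = -64481*(-19422 + 10810) = -64481*(-8612) = 555310372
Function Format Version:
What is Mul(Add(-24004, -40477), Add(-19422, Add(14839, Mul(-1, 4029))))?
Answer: 555310372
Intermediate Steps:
Mul(Add(-24004, -40477), Add(-19422, Add(14839, Mul(-1, 4029)))) = Mul(-64481, Add(-19422, Add(14839, -4029))) = Mul(-64481, Add(-19422, 10810)) = Mul(-64481, -8612) = 555310372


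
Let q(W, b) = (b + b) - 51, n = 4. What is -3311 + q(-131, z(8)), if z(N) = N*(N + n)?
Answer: -3170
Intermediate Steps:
z(N) = N*(4 + N) (z(N) = N*(N + 4) = N*(4 + N))
q(W, b) = -51 + 2*b (q(W, b) = 2*b - 51 = -51 + 2*b)
-3311 + q(-131, z(8)) = -3311 + (-51 + 2*(8*(4 + 8))) = -3311 + (-51 + 2*(8*12)) = -3311 + (-51 + 2*96) = -3311 + (-51 + 192) = -3311 + 141 = -3170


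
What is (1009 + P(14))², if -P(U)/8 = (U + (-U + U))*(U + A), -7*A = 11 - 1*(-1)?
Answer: 134689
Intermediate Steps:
A = -12/7 (A = -(11 - 1*(-1))/7 = -(11 + 1)/7 = -⅐*12 = -12/7 ≈ -1.7143)
P(U) = -8*U*(-12/7 + U) (P(U) = -8*(U + (-U + U))*(U - 12/7) = -8*(U + 0)*(-12/7 + U) = -8*U*(-12/7 + U))
(1009 + P(14))² = (1009 + (8/7)*14*(12 - 7*14))² = (1009 + (8/7)*14*(12 - 98))² = (1009 + (8/7)*14*(-86))² = (1009 - 1376)² = (-367)² = 134689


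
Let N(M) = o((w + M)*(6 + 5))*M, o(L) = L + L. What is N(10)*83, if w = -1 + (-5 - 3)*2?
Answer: -127820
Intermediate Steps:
w = -17 (w = -1 - 8*2 = -1 - 16 = -17)
o(L) = 2*L
N(M) = M*(-374 + 22*M) (N(M) = (2*((-17 + M)*(6 + 5)))*M = (2*((-17 + M)*11))*M = (2*(-187 + 11*M))*M = (-374 + 22*M)*M = M*(-374 + 22*M))
N(10)*83 = (22*10*(-17 + 10))*83 = (22*10*(-7))*83 = -1540*83 = -127820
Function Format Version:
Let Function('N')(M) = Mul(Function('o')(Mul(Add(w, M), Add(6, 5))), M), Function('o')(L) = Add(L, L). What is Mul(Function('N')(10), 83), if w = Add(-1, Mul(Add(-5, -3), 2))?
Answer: -127820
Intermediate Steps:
w = -17 (w = Add(-1, Mul(-8, 2)) = Add(-1, -16) = -17)
Function('o')(L) = Mul(2, L)
Function('N')(M) = Mul(M, Add(-374, Mul(22, M))) (Function('N')(M) = Mul(Mul(2, Mul(Add(-17, M), Add(6, 5))), M) = Mul(Mul(2, Mul(Add(-17, M), 11)), M) = Mul(Mul(2, Add(-187, Mul(11, M))), M) = Mul(Add(-374, Mul(22, M)), M) = Mul(M, Add(-374, Mul(22, M))))
Mul(Function('N')(10), 83) = Mul(Mul(22, 10, Add(-17, 10)), 83) = Mul(Mul(22, 10, -7), 83) = Mul(-1540, 83) = -127820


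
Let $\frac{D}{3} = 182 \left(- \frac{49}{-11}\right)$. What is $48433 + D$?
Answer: $\frac{559517}{11} \approx 50865.0$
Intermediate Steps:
$D = \frac{26754}{11}$ ($D = 3 \cdot 182 \left(- \frac{49}{-11}\right) = 3 \cdot 182 \left(\left(-49\right) \left(- \frac{1}{11}\right)\right) = 3 \cdot 182 \cdot \frac{49}{11} = 3 \cdot \frac{8918}{11} = \frac{26754}{11} \approx 2432.2$)
$48433 + D = 48433 + \frac{26754}{11} = \frac{559517}{11}$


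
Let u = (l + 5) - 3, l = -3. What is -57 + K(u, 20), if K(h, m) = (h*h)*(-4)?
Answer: -61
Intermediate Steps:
u = -1 (u = (-3 + 5) - 3 = 2 - 3 = -1)
K(h, m) = -4*h**2 (K(h, m) = h**2*(-4) = -4*h**2)
-57 + K(u, 20) = -57 - 4*(-1)**2 = -57 - 4*1 = -57 - 4 = -61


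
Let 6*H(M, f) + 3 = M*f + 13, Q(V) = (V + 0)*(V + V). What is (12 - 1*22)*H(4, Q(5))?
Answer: -350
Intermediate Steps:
Q(V) = 2*V² (Q(V) = V*(2*V) = 2*V²)
H(M, f) = 5/3 + M*f/6 (H(M, f) = -½ + (M*f + 13)/6 = -½ + (13 + M*f)/6 = -½ + (13/6 + M*f/6) = 5/3 + M*f/6)
(12 - 1*22)*H(4, Q(5)) = (12 - 1*22)*(5/3 + (⅙)*4*(2*5²)) = (12 - 22)*(5/3 + (⅙)*4*(2*25)) = -10*(5/3 + (⅙)*4*50) = -10*(5/3 + 100/3) = -10*35 = -350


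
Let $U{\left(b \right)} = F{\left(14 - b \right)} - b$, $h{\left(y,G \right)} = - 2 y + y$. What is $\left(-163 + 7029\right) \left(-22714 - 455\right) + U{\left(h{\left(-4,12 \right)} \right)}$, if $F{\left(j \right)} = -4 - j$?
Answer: $-159078372$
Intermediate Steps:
$h{\left(y,G \right)} = - y$
$U{\left(b \right)} = -18$ ($U{\left(b \right)} = \left(-4 - \left(14 - b\right)\right) - b = \left(-4 + \left(-14 + b\right)\right) - b = \left(-18 + b\right) - b = -18$)
$\left(-163 + 7029\right) \left(-22714 - 455\right) + U{\left(h{\left(-4,12 \right)} \right)} = \left(-163 + 7029\right) \left(-22714 - 455\right) - 18 = 6866 \left(-23169\right) - 18 = -159078354 - 18 = -159078372$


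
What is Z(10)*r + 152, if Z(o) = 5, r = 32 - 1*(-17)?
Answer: 397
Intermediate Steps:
r = 49 (r = 32 + 17 = 49)
Z(10)*r + 152 = 5*49 + 152 = 245 + 152 = 397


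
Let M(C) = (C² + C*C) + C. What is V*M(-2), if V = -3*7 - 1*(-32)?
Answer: 66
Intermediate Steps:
M(C) = C + 2*C² (M(C) = (C² + C²) + C = 2*C² + C = C + 2*C²)
V = 11 (V = -21 + 32 = 11)
V*M(-2) = 11*(-2*(1 + 2*(-2))) = 11*(-2*(1 - 4)) = 11*(-2*(-3)) = 11*6 = 66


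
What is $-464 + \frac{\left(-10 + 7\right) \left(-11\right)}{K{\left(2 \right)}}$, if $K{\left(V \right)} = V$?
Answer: $- \frac{895}{2} \approx -447.5$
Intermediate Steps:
$-464 + \frac{\left(-10 + 7\right) \left(-11\right)}{K{\left(2 \right)}} = -464 + \frac{\left(-10 + 7\right) \left(-11\right)}{2} = -464 + \left(-3\right) \left(-11\right) \frac{1}{2} = -464 + 33 \cdot \frac{1}{2} = -464 + \frac{33}{2} = - \frac{895}{2}$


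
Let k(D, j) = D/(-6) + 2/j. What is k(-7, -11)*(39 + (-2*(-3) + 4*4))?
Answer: 3965/66 ≈ 60.076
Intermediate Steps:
k(D, j) = 2/j - D/6 (k(D, j) = D*(-1/6) + 2/j = -D/6 + 2/j = 2/j - D/6)
k(-7, -11)*(39 + (-2*(-3) + 4*4)) = (2/(-11) - 1/6*(-7))*(39 + (-2*(-3) + 4*4)) = (2*(-1/11) + 7/6)*(39 + (6 + 16)) = (-2/11 + 7/6)*(39 + 22) = (65/66)*61 = 3965/66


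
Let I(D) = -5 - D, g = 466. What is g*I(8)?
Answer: -6058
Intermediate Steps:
g*I(8) = 466*(-5 - 1*8) = 466*(-5 - 8) = 466*(-13) = -6058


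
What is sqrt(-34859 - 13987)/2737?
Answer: I*sqrt(48846)/2737 ≈ 0.08075*I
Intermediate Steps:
sqrt(-34859 - 13987)/2737 = sqrt(-48846)*(1/2737) = (I*sqrt(48846))*(1/2737) = I*sqrt(48846)/2737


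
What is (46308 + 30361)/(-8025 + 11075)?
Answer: 76669/3050 ≈ 25.137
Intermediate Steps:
(46308 + 30361)/(-8025 + 11075) = 76669/3050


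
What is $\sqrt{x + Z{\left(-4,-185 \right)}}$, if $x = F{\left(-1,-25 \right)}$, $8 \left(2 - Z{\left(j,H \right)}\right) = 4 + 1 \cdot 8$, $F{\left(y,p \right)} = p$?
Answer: $\frac{7 i \sqrt{2}}{2} \approx 4.9497 i$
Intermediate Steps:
$Z{\left(j,H \right)} = \frac{1}{2}$ ($Z{\left(j,H \right)} = 2 - \frac{4 + 1 \cdot 8}{8} = 2 - \frac{4 + 8}{8} = 2 - \frac{3}{2} = \frac{1}{2}$)
$x = -25$
$\sqrt{x + Z{\left(-4,-185 \right)}} = \sqrt{-25 + \frac{1}{2}} = \sqrt{- \frac{49}{2}} = \frac{7 i \sqrt{2}}{2}$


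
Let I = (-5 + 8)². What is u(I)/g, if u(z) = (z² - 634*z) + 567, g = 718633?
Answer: -5058/718633 ≈ -0.0070384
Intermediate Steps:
I = 9 (I = 3² = 9)
u(z) = 567 + z² - 634*z
u(I)/g = (567 + 9² - 634*9)/718633 = (567 + 81 - 5706)*(1/718633) = -5058*1/718633 = -5058/718633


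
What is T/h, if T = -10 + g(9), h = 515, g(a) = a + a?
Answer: 8/515 ≈ 0.015534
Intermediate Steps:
g(a) = 2*a
T = 8 (T = -10 + 2*9 = -10 + 18 = 8)
T/h = 8/515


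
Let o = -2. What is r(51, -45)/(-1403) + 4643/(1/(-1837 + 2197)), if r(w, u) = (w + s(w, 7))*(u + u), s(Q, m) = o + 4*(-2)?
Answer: 2345090130/1403 ≈ 1.6715e+6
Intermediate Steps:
s(Q, m) = -10 (s(Q, m) = -2 + 4*(-2) = -2 - 8 = -10)
r(w, u) = 2*u*(-10 + w) (r(w, u) = (w - 10)*(u + u) = (-10 + w)*(2*u) = 2*u*(-10 + w))
r(51, -45)/(-1403) + 4643/(1/(-1837 + 2197)) = (2*(-45)*(-10 + 51))/(-1403) + 4643/(1/(-1837 + 2197)) = (2*(-45)*41)*(-1/1403) + 4643/(1/360) = -3690*(-1/1403) + 4643/(1/360) = 3690/1403 + 4643*360 = 3690/1403 + 1671480 = 2345090130/1403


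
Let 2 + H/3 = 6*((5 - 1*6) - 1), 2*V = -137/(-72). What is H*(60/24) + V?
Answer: -14983/144 ≈ -104.05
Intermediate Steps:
V = 137/144 (V = (-137/(-72))/2 = (-137*(-1/72))/2 = (½)*(137/72) = 137/144 ≈ 0.95139)
H = -42 (H = -6 + 3*(6*((5 - 1*6) - 1)) = -6 + 3*(6*((5 - 6) - 1)) = -6 + 3*(6*(-1 - 1)) = -6 + 3*(6*(-2)) = -6 + 3*(-12) = -6 - 36 = -42)
H*(60/24) + V = -2520/24 + 137/144 = -42*5/2 + 137/144 = -105 + 137/144 = -14983/144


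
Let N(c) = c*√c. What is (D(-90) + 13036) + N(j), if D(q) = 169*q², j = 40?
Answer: 1381936 + 80*√10 ≈ 1.3822e+6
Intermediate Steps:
N(c) = c^(3/2)
(D(-90) + 13036) + N(j) = (169*(-90)² + 13036) + 40^(3/2) = (169*8100 + 13036) + 80*√10 = (1368900 + 13036) + 80*√10 = 1381936 + 80*√10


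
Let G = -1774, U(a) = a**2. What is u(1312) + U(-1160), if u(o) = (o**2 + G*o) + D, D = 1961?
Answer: 741417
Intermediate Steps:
u(o) = 1961 + o**2 - 1774*o (u(o) = (o**2 - 1774*o) + 1961 = 1961 + o**2 - 1774*o)
u(1312) + U(-1160) = (1961 + 1312**2 - 1774*1312) + (-1160)**2 = (1961 + 1721344 - 2327488) + 1345600 = -604183 + 1345600 = 741417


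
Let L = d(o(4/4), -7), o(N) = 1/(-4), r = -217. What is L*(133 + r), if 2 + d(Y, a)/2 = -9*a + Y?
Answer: -10206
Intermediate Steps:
o(N) = -¼
d(Y, a) = -4 - 18*a + 2*Y (d(Y, a) = -4 + 2*(-9*a + Y) = -4 + 2*(Y - 9*a) = -4 + (-18*a + 2*Y) = -4 - 18*a + 2*Y)
L = 243/2 (L = -4 - 18*(-7) + 2*(-¼) = -4 + 126 - ½ = 243/2 ≈ 121.50)
L*(133 + r) = 243*(133 - 217)/2 = (243/2)*(-84) = -10206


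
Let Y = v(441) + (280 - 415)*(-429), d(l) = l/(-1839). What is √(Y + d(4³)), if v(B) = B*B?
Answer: 2*√213395803755/1839 ≈ 502.39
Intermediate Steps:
d(l) = -l/1839 (d(l) = l*(-1/1839) = -l/1839)
v(B) = B²
Y = 252396 (Y = 441² + (280 - 415)*(-429) = 194481 - 135*(-429) = 194481 + 57915 = 252396)
√(Y + d(4³)) = √(252396 - 1/1839*4³) = √(252396 - 1/1839*64) = √(252396 - 64/1839) = √(464156180/1839) = 2*√213395803755/1839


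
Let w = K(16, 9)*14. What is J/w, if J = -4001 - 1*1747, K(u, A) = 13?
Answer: -2874/91 ≈ -31.582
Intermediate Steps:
J = -5748 (J = -4001 - 1747 = -5748)
w = 182 (w = 13*14 = 182)
J/w = -5748/182 = -5748*1/182 = -2874/91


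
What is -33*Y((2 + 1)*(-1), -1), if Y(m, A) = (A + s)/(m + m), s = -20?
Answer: -231/2 ≈ -115.50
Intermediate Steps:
Y(m, A) = (-20 + A)/(2*m) (Y(m, A) = (A - 20)/(m + m) = (-20 + A)/((2*m)) = (-20 + A)*(1/(2*m)) = (-20 + A)/(2*m))
-33*Y((2 + 1)*(-1), -1) = -33*(-20 - 1)/(2*((2 + 1)*(-1))) = -33*(-21)/(2*(3*(-1))) = -33*(-21)/(2*(-3)) = -33*(-1)*(-21)/(2*3) = -33*7/2 = -231/2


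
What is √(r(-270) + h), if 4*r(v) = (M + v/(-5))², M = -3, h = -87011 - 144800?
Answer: I*√924643/2 ≈ 480.79*I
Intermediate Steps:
h = -231811
r(v) = (-3 - v/5)²/4 (r(v) = (-3 + v/(-5))²/4 = (-3 + v*(-⅕))²/4 = (-3 - v/5)²/4)
√(r(-270) + h) = √((15 - 270)²/100 - 231811) = √((1/100)*(-255)² - 231811) = √((1/100)*65025 - 231811) = √(2601/4 - 231811) = √(-924643/4) = I*√924643/2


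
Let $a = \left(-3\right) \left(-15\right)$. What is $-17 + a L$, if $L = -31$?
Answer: $-1412$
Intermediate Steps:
$a = 45$
$-17 + a L = -17 + 45 \left(-31\right) = -17 - 1395 = -1412$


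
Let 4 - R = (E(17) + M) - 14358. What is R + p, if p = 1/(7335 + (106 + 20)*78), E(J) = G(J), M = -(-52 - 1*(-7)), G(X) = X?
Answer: 245430901/17163 ≈ 14300.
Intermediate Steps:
M = 45 (M = -(-52 + 7) = -1*(-45) = 45)
E(J) = J
R = 14300 (R = 4 - ((17 + 45) - 14358) = 4 - (62 - 14358) = 4 - 1*(-14296) = 4 + 14296 = 14300)
p = 1/17163 (p = 1/(7335 + 126*78) = 1/(7335 + 9828) = 1/17163 ≈ 5.8265e-5)
R + p = 14300 + 1/17163 = 245430901/17163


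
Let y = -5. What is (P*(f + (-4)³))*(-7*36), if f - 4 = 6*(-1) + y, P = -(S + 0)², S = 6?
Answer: -644112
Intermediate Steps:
P = -36 (P = -(6 + 0)² = -1*6² = -1*36 = -36)
f = -7 (f = 4 + (6*(-1) - 5) = 4 + (-6 - 5) = 4 - 11 = -7)
(P*(f + (-4)³))*(-7*36) = (-36*(-7 + (-4)³))*(-7*36) = -36*(-7 - 64)*(-252) = -36*(-71)*(-252) = 2556*(-252) = -644112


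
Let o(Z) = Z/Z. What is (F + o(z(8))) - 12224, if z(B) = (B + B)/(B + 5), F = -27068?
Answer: -39291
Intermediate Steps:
z(B) = 2*B/(5 + B) (z(B) = (2*B)/(5 + B) = 2*B/(5 + B))
o(Z) = 1
(F + o(z(8))) - 12224 = (-27068 + 1) - 12224 = -27067 - 12224 = -39291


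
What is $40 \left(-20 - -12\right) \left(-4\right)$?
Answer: $1280$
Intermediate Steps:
$40 \left(-20 - -12\right) \left(-4\right) = 40 \left(-20 + 12\right) \left(-4\right) = 40 \left(-8\right) \left(-4\right) = \left(-320\right) \left(-4\right) = 1280$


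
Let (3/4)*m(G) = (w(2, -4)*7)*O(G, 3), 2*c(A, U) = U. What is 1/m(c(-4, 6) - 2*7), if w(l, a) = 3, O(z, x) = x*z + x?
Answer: -1/840 ≈ -0.0011905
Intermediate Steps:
O(z, x) = x + x*z
c(A, U) = U/2
m(G) = 84 + 84*G (m(G) = 4*((3*7)*(3*(1 + G)))/3 = 4*(21*(3 + 3*G))/3 = 4*(63 + 63*G)/3 = 84 + 84*G)
1/m(c(-4, 6) - 2*7) = 1/(84 + 84*((½)*6 - 2*7)) = 1/(84 + 84*(3 - 14)) = 1/(84 + 84*(-11)) = 1/(84 - 924) = 1/(-840) = -1/840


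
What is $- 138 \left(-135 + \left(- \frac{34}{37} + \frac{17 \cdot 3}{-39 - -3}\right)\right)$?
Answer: $\frac{1402471}{74} \approx 18952.0$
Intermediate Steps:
$- 138 \left(-135 + \left(- \frac{34}{37} + \frac{17 \cdot 3}{-39 - -3}\right)\right) = - 138 \left(-135 + \left(\left(-34\right) \frac{1}{37} + \frac{51}{-39 + 3}\right)\right) = - 138 \left(-135 + \left(- \frac{34}{37} + \frac{51}{-36}\right)\right) = - 138 \left(-135 + \left(- \frac{34}{37} + 51 \left(- \frac{1}{36}\right)\right)\right) = - 138 \left(-135 - \frac{1037}{444}\right) = \left(-138\right) \left(- \frac{60977}{444}\right) = \frac{1402471}{74}$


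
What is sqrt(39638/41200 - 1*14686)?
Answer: I*sqrt(62317426886)/2060 ≈ 121.18*I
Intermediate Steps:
sqrt(39638/41200 - 1*14686) = sqrt(39638*(1/41200) - 14686) = sqrt(19819/20600 - 14686) = sqrt(-302511781/20600) = I*sqrt(62317426886)/2060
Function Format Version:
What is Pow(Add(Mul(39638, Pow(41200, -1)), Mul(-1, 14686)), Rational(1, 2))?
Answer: Mul(Rational(1, 2060), I, Pow(62317426886, Rational(1, 2))) ≈ Mul(121.18, I)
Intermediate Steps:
Pow(Add(Mul(39638, Pow(41200, -1)), Mul(-1, 14686)), Rational(1, 2)) = Pow(Add(Mul(39638, Rational(1, 41200)), -14686), Rational(1, 2)) = Pow(Add(Rational(19819, 20600), -14686), Rational(1, 2)) = Pow(Rational(-302511781, 20600), Rational(1, 2)) = Mul(Rational(1, 2060), I, Pow(62317426886, Rational(1, 2)))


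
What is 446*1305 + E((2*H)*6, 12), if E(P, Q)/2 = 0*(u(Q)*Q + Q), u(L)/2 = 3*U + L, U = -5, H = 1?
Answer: 582030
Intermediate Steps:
u(L) = -30 + 2*L (u(L) = 2*(3*(-5) + L) = 2*(-15 + L) = -30 + 2*L)
E(P, Q) = 0 (E(P, Q) = 2*(0*((-30 + 2*Q)*Q + Q)) = 2*(0*(Q*(-30 + 2*Q) + Q)) = 2*(0*(Q + Q*(-30 + 2*Q))) = 2*0 = 0)
446*1305 + E((2*H)*6, 12) = 446*1305 + 0 = 582030 + 0 = 582030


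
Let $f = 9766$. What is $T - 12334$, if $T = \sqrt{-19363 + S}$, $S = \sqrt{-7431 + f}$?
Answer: $-12334 + i \sqrt{19363 - \sqrt{2335}} \approx -12334.0 + 138.98 i$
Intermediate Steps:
$S = \sqrt{2335}$ ($S = \sqrt{-7431 + 9766} = \sqrt{2335} \approx 48.322$)
$T = \sqrt{-19363 + \sqrt{2335}} \approx 138.98 i$
$T - 12334 = \sqrt{-19363 + \sqrt{2335}} - 12334 = -12334 + \sqrt{-19363 + \sqrt{2335}}$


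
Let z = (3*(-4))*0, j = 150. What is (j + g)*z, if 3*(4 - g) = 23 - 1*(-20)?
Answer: 0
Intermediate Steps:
z = 0 (z = -12*0 = 0)
g = -31/3 (g = 4 - (23 - 1*(-20))/3 = 4 - (23 + 20)/3 = 4 - ⅓*43 = 4 - 43/3 = -31/3 ≈ -10.333)
(j + g)*z = (150 - 31/3)*0 = (419/3)*0 = 0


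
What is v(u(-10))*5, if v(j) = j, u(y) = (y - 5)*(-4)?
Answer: 300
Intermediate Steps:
u(y) = 20 - 4*y (u(y) = (-5 + y)*(-4) = 20 - 4*y)
v(u(-10))*5 = (20 - 4*(-10))*5 = (20 + 40)*5 = 60*5 = 300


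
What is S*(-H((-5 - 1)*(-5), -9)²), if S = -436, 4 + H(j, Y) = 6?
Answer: 1744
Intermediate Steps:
H(j, Y) = 2 (H(j, Y) = -4 + 6 = 2)
S*(-H((-5 - 1)*(-5), -9)²) = -(-436)*2² = -(-436)*4 = -436*(-4) = 1744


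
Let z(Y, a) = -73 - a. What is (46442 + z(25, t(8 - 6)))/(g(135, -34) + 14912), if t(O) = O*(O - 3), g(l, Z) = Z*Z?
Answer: 1189/412 ≈ 2.8859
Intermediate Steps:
g(l, Z) = Z²
t(O) = O*(-3 + O)
(46442 + z(25, t(8 - 6)))/(g(135, -34) + 14912) = (46442 + (-73 - (8 - 6)*(-3 + (8 - 6))))/((-34)² + 14912) = (46442 + (-73 - 2*(-3 + 2)))/(1156 + 14912) = (46442 + (-73 - 2*(-1)))/16068 = (46442 + (-73 - 1*(-2)))*(1/16068) = (46442 + (-73 + 2))*(1/16068) = (46442 - 71)*(1/16068) = 46371*(1/16068) = 1189/412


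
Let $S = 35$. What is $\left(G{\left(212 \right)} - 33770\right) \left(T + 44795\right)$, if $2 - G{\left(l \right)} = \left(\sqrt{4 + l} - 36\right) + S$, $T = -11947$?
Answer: $-1109178416 - 197088 \sqrt{6} \approx -1.1097 \cdot 10^{9}$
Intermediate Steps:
$G{\left(l \right)} = 3 - \sqrt{4 + l}$ ($G{\left(l \right)} = 2 - \left(\left(\sqrt{4 + l} - 36\right) + 35\right) = 2 - \left(\left(-36 + \sqrt{4 + l}\right) + 35\right) = 2 - \left(-1 + \sqrt{4 + l}\right) = 3 - \sqrt{4 + l}$)
$\left(G{\left(212 \right)} - 33770\right) \left(T + 44795\right) = \left(\left(3 - \sqrt{4 + 212}\right) - 33770\right) \left(-11947 + 44795\right) = \left(\left(3 - \sqrt{216}\right) - 33770\right) 32848 = \left(\left(3 - 6 \sqrt{6}\right) - 33770\right) 32848 = \left(-33767 - 6 \sqrt{6}\right) 32848 = -1109178416 - 197088 \sqrt{6}$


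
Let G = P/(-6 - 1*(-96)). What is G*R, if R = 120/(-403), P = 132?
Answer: -176/403 ≈ -0.43672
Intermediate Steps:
R = -120/403 (R = 120*(-1/403) = -120/403 ≈ -0.29777)
G = 22/15 (G = 132/(-6 - 1*(-96)) = 132/(-6 + 96) = 132/90 = 132*(1/90) = 22/15 ≈ 1.4667)
G*R = (22/15)*(-120/403) = -176/403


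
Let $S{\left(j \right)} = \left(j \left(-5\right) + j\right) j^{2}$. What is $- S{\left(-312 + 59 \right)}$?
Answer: $-64777108$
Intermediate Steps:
$S{\left(j \right)} = - 4 j^{3}$ ($S{\left(j \right)} = \left(- 5 j + j\right) j^{2} = - 4 j j^{2} = - 4 j^{3}$)
$- S{\left(-312 + 59 \right)} = - \left(-4\right) \left(-312 + 59\right)^{3} = - \left(-4\right) \left(-253\right)^{3} = - \left(-4\right) \left(-16194277\right) = \left(-1\right) 64777108 = -64777108$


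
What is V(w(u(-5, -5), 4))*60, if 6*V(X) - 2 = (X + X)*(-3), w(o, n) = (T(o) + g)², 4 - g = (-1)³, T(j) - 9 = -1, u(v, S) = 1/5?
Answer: -10120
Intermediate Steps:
u(v, S) = ⅕
T(j) = 8 (T(j) = 9 - 1 = 8)
g = 5 (g = 4 - 1*(-1)³ = 4 - 1*(-1) = 4 + 1 = 5)
w(o, n) = 169 (w(o, n) = (8 + 5)² = 13² = 169)
V(X) = ⅓ - X (V(X) = ⅓ + ((X + X)*(-3))/6 = ⅓ + ((2*X)*(-3))/6 = ⅓ + (-6*X)/6 = ⅓ - X)
V(w(u(-5, -5), 4))*60 = (⅓ - 1*169)*60 = (⅓ - 169)*60 = -506/3*60 = -10120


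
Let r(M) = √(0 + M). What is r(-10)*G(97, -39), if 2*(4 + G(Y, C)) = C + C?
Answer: -43*I*√10 ≈ -135.98*I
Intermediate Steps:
r(M) = √M
G(Y, C) = -4 + C (G(Y, C) = -4 + (C + C)/2 = -4 + (2*C)/2 = -4 + C)
r(-10)*G(97, -39) = √(-10)*(-4 - 39) = (I*√10)*(-43) = -43*I*√10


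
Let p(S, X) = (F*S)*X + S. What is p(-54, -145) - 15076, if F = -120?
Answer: -954730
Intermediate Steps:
p(S, X) = S - 120*S*X (p(S, X) = (-120*S)*X + S = -120*S*X + S = S - 120*S*X)
p(-54, -145) - 15076 = -54*(1 - 120*(-145)) - 15076 = -54*(1 + 17400) - 15076 = -54*17401 - 15076 = -939654 - 15076 = -954730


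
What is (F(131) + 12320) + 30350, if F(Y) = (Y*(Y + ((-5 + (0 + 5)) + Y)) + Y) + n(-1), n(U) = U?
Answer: 77122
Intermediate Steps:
F(Y) = -1 + Y + 2*Y² (F(Y) = (Y*(Y + ((-5 + (0 + 5)) + Y)) + Y) - 1 = (Y*(Y + ((-5 + 5) + Y)) + Y) - 1 = (Y*(Y + (0 + Y)) + Y) - 1 = (Y*(Y + Y) + Y) - 1 = (Y*(2*Y) + Y) - 1 = (2*Y² + Y) - 1 = (Y + 2*Y²) - 1 = -1 + Y + 2*Y²)
(F(131) + 12320) + 30350 = ((-1 + 131 + 2*131²) + 12320) + 30350 = ((-1 + 131 + 2*17161) + 12320) + 30350 = ((-1 + 131 + 34322) + 12320) + 30350 = (34452 + 12320) + 30350 = 46772 + 30350 = 77122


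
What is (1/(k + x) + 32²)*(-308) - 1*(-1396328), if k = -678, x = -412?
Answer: 589110274/545 ≈ 1.0809e+6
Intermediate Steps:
(1/(k + x) + 32²)*(-308) - 1*(-1396328) = (1/(-678 - 412) + 32²)*(-308) - 1*(-1396328) = (1/(-1090) + 1024)*(-308) + 1396328 = (-1/1090 + 1024)*(-308) + 1396328 = (1116159/1090)*(-308) + 1396328 = -171888486/545 + 1396328 = 589110274/545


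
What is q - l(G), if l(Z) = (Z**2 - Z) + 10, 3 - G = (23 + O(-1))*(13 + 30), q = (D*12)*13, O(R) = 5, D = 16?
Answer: -1441116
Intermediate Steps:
q = 2496 (q = (16*12)*13 = 192*13 = 2496)
G = -1201 (G = 3 - (23 + 5)*(13 + 30) = 3 - 28*43 = 3 - 1*1204 = 3 - 1204 = -1201)
l(Z) = 10 + Z**2 - Z
q - l(G) = 2496 - (10 + (-1201)**2 - 1*(-1201)) = 2496 - (10 + 1442401 + 1201) = 2496 - 1*1443612 = 2496 - 1443612 = -1441116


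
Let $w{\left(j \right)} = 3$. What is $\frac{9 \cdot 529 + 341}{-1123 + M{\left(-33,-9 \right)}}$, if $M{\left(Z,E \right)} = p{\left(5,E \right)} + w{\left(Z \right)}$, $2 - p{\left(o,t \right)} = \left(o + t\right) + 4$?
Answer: $- \frac{2551}{559} \approx -4.5635$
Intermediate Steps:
$p{\left(o,t \right)} = -2 - o - t$ ($p{\left(o,t \right)} = 2 - \left(\left(o + t\right) + 4\right) = 2 - \left(4 + o + t\right) = -2 - o - t$)
$M{\left(Z,E \right)} = -4 - E$ ($M{\left(Z,E \right)} = \left(-2 - 5 - E\right) + 3 = \left(-7 - E\right) + 3 = -4 - E$)
$\frac{9 \cdot 529 + 341}{-1123 + M{\left(-33,-9 \right)}} = \frac{9 \cdot 529 + 341}{-1123 - -5} = \frac{4761 + 341}{-1123 + \left(-4 + 9\right)} = \frac{5102}{-1123 + 5} = \frac{5102}{-1118} = 5102 \left(- \frac{1}{1118}\right) = - \frac{2551}{559}$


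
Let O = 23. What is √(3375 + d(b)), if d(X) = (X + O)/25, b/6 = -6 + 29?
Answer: 2*√21134/5 ≈ 58.150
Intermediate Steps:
b = 138 (b = 6*(-6 + 29) = 6*23 = 138)
d(X) = 23/25 + X/25 (d(X) = (X + 23)/25 = (23 + X)*(1/25) = 23/25 + X/25)
√(3375 + d(b)) = √(3375 + (23/25 + (1/25)*138)) = √(3375 + (23/25 + 138/25)) = √(3375 + 161/25) = √(84536/25) = 2*√21134/5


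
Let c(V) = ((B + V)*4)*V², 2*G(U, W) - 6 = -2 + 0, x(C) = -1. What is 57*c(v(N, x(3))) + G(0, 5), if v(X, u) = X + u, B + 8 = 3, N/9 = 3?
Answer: 3236690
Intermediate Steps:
G(U, W) = 2 (G(U, W) = 3 + (-2 + 0)/2 = 3 + (½)*(-2) = 3 - 1 = 2)
N = 27 (N = 9*3 = 27)
B = -5 (B = -8 + 3 = -5)
c(V) = V²*(-20 + 4*V) (c(V) = ((-5 + V)*4)*V² = (-20 + 4*V)*V² = V²*(-20 + 4*V))
57*c(v(N, x(3))) + G(0, 5) = 57*(4*(27 - 1)²*(-5 + (27 - 1))) + 2 = 57*(4*26²*(-5 + 26)) + 2 = 57*(4*676*21) + 2 = 57*56784 + 2 = 3236688 + 2 = 3236690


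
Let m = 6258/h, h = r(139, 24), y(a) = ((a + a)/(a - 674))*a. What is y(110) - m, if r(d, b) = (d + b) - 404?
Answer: -575672/33981 ≈ -16.941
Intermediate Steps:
y(a) = 2*a**2/(-674 + a) (y(a) = ((2*a)/(-674 + a))*a = (2*a/(-674 + a))*a = 2*a**2/(-674 + a))
r(d, b) = -404 + b + d (r(d, b) = (b + d) - 404 = -404 + b + d)
h = -241 (h = -404 + 24 + 139 = -241)
m = -6258/241 (m = 6258/(-241) = 6258*(-1/241) = -6258/241 ≈ -25.967)
y(110) - m = 2*110**2/(-674 + 110) - 1*(-6258/241) = 2*12100/(-564) + 6258/241 = 2*12100*(-1/564) + 6258/241 = -6050/141 + 6258/241 = -575672/33981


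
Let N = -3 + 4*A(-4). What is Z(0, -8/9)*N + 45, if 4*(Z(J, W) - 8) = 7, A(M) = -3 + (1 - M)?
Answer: 375/4 ≈ 93.750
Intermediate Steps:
A(M) = -2 - M
Z(J, W) = 39/4 (Z(J, W) = 8 + (1/4)*7 = 8 + 7/4 = 39/4)
N = 5 (N = -3 + 4*(-2 - 1*(-4)) = -3 + 4*(-2 + 4) = -3 + 4*2 = -3 + 8 = 5)
Z(0, -8/9)*N + 45 = (39/4)*5 + 45 = 195/4 + 45 = 375/4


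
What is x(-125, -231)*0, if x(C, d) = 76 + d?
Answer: 0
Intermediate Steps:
x(-125, -231)*0 = (76 - 231)*0 = -155*0 = 0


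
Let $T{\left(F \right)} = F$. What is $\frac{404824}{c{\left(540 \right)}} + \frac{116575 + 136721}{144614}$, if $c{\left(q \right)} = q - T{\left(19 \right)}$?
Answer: $\frac{29337592576}{37671947} \approx 778.76$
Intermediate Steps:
$c{\left(q \right)} = -19 + q$ ($c{\left(q \right)} = q - 19 = -19 + q$)
$\frac{404824}{c{\left(540 \right)}} + \frac{116575 + 136721}{144614} = \frac{404824}{-19 + 540} + \frac{116575 + 136721}{144614} = \frac{404824}{521} + 253296 \cdot \frac{1}{144614} = 404824 \cdot \frac{1}{521} + \frac{126648}{72307} = \frac{404824}{521} + \frac{126648}{72307} = \frac{29337592576}{37671947}$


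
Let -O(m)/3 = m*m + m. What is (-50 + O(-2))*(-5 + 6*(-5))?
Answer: 1960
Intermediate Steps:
O(m) = -3*m - 3*m**2 (O(m) = -3*(m*m + m) = -3*(m**2 + m) = -3*(m + m**2) = -3*m - 3*m**2)
(-50 + O(-2))*(-5 + 6*(-5)) = (-50 - 3*(-2)*(1 - 2))*(-5 + 6*(-5)) = (-50 - 3*(-2)*(-1))*(-5 - 30) = (-50 - 6)*(-35) = -56*(-35) = 1960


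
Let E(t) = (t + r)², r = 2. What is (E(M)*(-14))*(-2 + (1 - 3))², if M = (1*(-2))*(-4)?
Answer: -22400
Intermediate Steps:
M = 8 (M = -2*(-4) = 8)
E(t) = (2 + t)² (E(t) = (t + 2)² = (2 + t)²)
(E(M)*(-14))*(-2 + (1 - 3))² = ((2 + 8)²*(-14))*(-2 + (1 - 3))² = (10²*(-14))*(-2 - 2)² = (100*(-14))*(-4)² = -1400*16 = -22400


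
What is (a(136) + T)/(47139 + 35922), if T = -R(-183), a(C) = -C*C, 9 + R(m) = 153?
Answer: -18640/83061 ≈ -0.22441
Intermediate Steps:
R(m) = 144 (R(m) = -9 + 153 = 144)
a(C) = -C**2
T = -144 (T = -1*144 = -144)
(a(136) + T)/(47139 + 35922) = (-1*136**2 - 144)/(47139 + 35922) = (-1*18496 - 144)/83061 = (-18496 - 144)*(1/83061) = -18640*1/83061 = -18640/83061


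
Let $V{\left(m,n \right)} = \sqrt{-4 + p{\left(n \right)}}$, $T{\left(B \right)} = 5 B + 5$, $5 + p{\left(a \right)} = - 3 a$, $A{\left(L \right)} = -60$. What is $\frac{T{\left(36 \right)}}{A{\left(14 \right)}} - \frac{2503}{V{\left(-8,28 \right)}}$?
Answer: $- \frac{37}{12} + \frac{2503 i \sqrt{93}}{93} \approx -3.0833 + 259.55 i$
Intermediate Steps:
$p{\left(a \right)} = -5 - 3 a$
$T{\left(B \right)} = 5 + 5 B$
$V{\left(m,n \right)} = \sqrt{-9 - 3 n}$ ($V{\left(m,n \right)} = \sqrt{-4 - \left(5 + 3 n\right)} = \sqrt{-9 - 3 n}$)
$\frac{T{\left(36 \right)}}{A{\left(14 \right)}} - \frac{2503}{V{\left(-8,28 \right)}} = \frac{5 + 5 \cdot 36}{-60} - \frac{2503}{\sqrt{-9 - 84}} = \left(5 + 180\right) \left(- \frac{1}{60}\right) - \frac{2503}{\sqrt{-9 - 84}} = 185 \left(- \frac{1}{60}\right) - \frac{2503}{\sqrt{-93}} = - \frac{37}{12} - \frac{2503}{i \sqrt{93}} = - \frac{37}{12} - 2503 \left(- \frac{i \sqrt{93}}{93}\right) = - \frac{37}{12} + \frac{2503 i \sqrt{93}}{93}$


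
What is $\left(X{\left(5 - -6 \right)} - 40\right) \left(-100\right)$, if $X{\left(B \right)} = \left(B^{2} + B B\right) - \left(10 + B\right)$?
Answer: $-18100$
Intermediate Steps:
$X{\left(B \right)} = -10 - B + 2 B^{2}$ ($X{\left(B \right)} = \left(B^{2} + B^{2}\right) - \left(10 + B\right) = 2 B^{2} - \left(10 + B\right) = -10 - B + 2 B^{2}$)
$\left(X{\left(5 - -6 \right)} - 40\right) \left(-100\right) = \left(\left(-10 - \left(5 - -6\right) + 2 \left(5 - -6\right)^{2}\right) - 40\right) \left(-100\right) = \left(\left(-10 - \left(5 + 6\right) + 2 \left(5 + 6\right)^{2}\right) - 40\right) \left(-100\right) = \left(\left(-10 - 11 + 2 \cdot 11^{2}\right) - 40\right) \left(-100\right) = \left(\left(-10 - 11 + 2 \cdot 121\right) - 40\right) \left(-100\right) = \left(\left(-10 - 11 + 242\right) - 40\right) \left(-100\right) = \left(221 - 40\right) \left(-100\right) = 181 \left(-100\right) = -18100$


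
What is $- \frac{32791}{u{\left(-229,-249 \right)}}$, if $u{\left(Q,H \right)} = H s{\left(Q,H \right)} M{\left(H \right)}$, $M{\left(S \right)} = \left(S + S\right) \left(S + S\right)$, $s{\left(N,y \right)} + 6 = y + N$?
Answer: $- \frac{271}{247011984} \approx -1.0971 \cdot 10^{-6}$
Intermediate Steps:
$s{\left(N,y \right)} = -6 + N + y$ ($s{\left(N,y \right)} = -6 + \left(y + N\right) = -6 + \left(N + y\right) = -6 + N + y$)
$M{\left(S \right)} = 4 S^{2}$ ($M{\left(S \right)} = 2 S 2 S = 4 S^{2}$)
$u{\left(Q,H \right)} = 4 H^{3} \left(-6 + H + Q\right)$ ($u{\left(Q,H \right)} = H \left(-6 + Q + H\right) 4 H^{2} = H \left(-6 + H + Q\right) 4 H^{2} = 4 H^{3} \left(-6 + H + Q\right)$)
$- \frac{32791}{u{\left(-229,-249 \right)}} = - \frac{32791}{4 \left(-249\right)^{3} \left(-6 - 249 - 229\right)} = - \frac{32791}{4 \left(-15438249\right) \left(-484\right)} = - \frac{32791}{29888450064} = \left(-32791\right) \frac{1}{29888450064} = - \frac{271}{247011984}$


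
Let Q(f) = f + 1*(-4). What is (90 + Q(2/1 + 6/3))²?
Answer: 8100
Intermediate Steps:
Q(f) = -4 + f (Q(f) = f - 4 = -4 + f)
(90 + Q(2/1 + 6/3))² = (90 + (-4 + (2/1 + 6/3)))² = (90 + (-4 + (2*1 + 6*(⅓))))² = (90 + (-4 + (2 + 2)))² = (90 + (-4 + 4))² = (90 + 0)² = 90² = 8100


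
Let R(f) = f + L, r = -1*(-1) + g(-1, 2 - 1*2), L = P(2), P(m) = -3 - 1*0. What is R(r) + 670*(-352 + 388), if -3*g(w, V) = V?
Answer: 24118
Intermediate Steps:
g(w, V) = -V/3
P(m) = -3 (P(m) = -3 + 0 = -3)
L = -3
r = 1 (r = -1*(-1) - (2 - 1*2)/3 = 1 - (2 - 2)/3 = 1 - ⅓*0 = 1 + 0 = 1)
R(f) = -3 + f (R(f) = f - 3 = -3 + f)
R(r) + 670*(-352 + 388) = (-3 + 1) + 670*(-352 + 388) = -2 + 670*36 = -2 + 24120 = 24118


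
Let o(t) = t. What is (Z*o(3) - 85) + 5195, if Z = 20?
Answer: 5170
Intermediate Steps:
(Z*o(3) - 85) + 5195 = (20*3 - 85) + 5195 = (60 - 85) + 5195 = -25 + 5195 = 5170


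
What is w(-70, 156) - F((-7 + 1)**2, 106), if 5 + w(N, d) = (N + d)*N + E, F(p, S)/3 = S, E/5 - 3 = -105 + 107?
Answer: -6318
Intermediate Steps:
E = 25 (E = 15 + 5*(-105 + 107) = 15 + 5*2 = 15 + 10 = 25)
F(p, S) = 3*S
w(N, d) = 20 + N*(N + d) (w(N, d) = -5 + ((N + d)*N + 25) = -5 + (N*(N + d) + 25) = -5 + (25 + N*(N + d)) = 20 + N*(N + d))
w(-70, 156) - F((-7 + 1)**2, 106) = (20 + (-70)**2 - 70*156) - 3*106 = (20 + 4900 - 10920) - 1*318 = -6000 - 318 = -6318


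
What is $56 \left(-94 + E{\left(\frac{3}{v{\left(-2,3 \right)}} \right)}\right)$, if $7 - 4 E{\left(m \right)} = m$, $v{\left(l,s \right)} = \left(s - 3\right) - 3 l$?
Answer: $-5173$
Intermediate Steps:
$v{\left(l,s \right)} = -3 + s - 3 l$ ($v{\left(l,s \right)} = \left(-3 + s\right) - 3 l = -3 + s - 3 l$)
$E{\left(m \right)} = \frac{7}{4} - \frac{m}{4}$
$56 \left(-94 + E{\left(\frac{3}{v{\left(-2,3 \right)}} \right)}\right) = 56 \left(-94 + \left(\frac{7}{4} - \frac{3 \frac{1}{-3 + 3 - -6}}{4}\right)\right) = 56 \left(-94 + \left(\frac{7}{4} - \frac{3 \frac{1}{-3 + 3 + 6}}{4}\right)\right) = 56 \left(-94 + \left(\frac{7}{4} - \frac{3 \cdot \frac{1}{6}}{4}\right)\right) = 56 \left(-94 + \left(\frac{7}{4} - \frac{1}{8}\right)\right) = 56 \left(-94 + \frac{13}{8}\right) = 56 \left(- \frac{739}{8}\right) = -5173$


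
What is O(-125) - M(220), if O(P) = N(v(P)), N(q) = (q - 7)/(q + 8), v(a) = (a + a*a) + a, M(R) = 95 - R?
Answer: 1938243/15383 ≈ 126.00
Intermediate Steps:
v(a) = a² + 2*a (v(a) = (a + a²) + a = a² + 2*a)
N(q) = (-7 + q)/(8 + q)
O(P) = (-7 + P*(2 + P))/(8 + P*(2 + P))
O(-125) - M(220) = (-7 - 125*(2 - 125))/(8 - 125*(2 - 125)) - (95 - 1*220) = (-7 - 125*(-123))/(8 - 125*(-123)) - (95 - 220) = (-7 + 15375)/(8 + 15375) - 1*(-125) = 15368/15383 + 125 = 1938243/15383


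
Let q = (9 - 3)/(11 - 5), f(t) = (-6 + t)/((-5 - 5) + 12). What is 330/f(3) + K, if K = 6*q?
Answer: -214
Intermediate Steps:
f(t) = -3 + t/2 (f(t) = (-6 + t)/(-10 + 12) = (-6 + t)/2 = (-6 + t)*(½) = -3 + t/2)
q = 1 (q = 6/6 = 6*(⅙) = 1)
K = 6 (K = 6*1 = 6)
330/f(3) + K = 330/(-3 + (½)*3) + 6 = 330/(-3 + 3/2) + 6 = 330/(-3/2) + 6 = 330*(-⅔) + 6 = -220 + 6 = -214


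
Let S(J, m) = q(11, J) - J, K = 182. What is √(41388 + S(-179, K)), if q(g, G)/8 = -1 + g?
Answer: √41647 ≈ 204.08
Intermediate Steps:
q(g, G) = -8 + 8*g (q(g, G) = 8*(-1 + g) = -8 + 8*g)
S(J, m) = 80 - J (S(J, m) = (-8 + 8*11) - J = (-8 + 88) - J = 80 - J)
√(41388 + S(-179, K)) = √(41388 + (80 - 1*(-179))) = √(41388 + (80 + 179)) = √(41388 + 259) = √41647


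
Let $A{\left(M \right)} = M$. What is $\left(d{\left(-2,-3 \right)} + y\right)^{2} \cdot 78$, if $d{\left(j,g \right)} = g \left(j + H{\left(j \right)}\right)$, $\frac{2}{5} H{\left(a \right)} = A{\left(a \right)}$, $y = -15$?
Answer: $2808$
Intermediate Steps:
$H{\left(a \right)} = \frac{5 a}{2}$
$d{\left(j,g \right)} = \frac{7 g j}{2}$ ($d{\left(j,g \right)} = g \left(j + \frac{5 j}{2}\right) = g \frac{7 j}{2} = \frac{7 g j}{2}$)
$\left(d{\left(-2,-3 \right)} + y\right)^{2} \cdot 78 = \left(\frac{7}{2} \left(-3\right) \left(-2\right) - 15\right)^{2} \cdot 78 = \left(21 - 15\right)^{2} \cdot 78 = 6^{2} \cdot 78 = 36 \cdot 78 = 2808$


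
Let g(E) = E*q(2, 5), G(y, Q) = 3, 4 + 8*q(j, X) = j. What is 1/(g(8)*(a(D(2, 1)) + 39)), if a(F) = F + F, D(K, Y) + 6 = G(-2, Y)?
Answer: -1/66 ≈ -0.015152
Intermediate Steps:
q(j, X) = -½ + j/8
D(K, Y) = -3 (D(K, Y) = -6 + 3 = -3)
g(E) = -E/4 (g(E) = E*(-½ + (⅛)*2) = E*(-½ + ¼) = E*(-¼) = -E/4)
a(F) = 2*F
1/(g(8)*(a(D(2, 1)) + 39)) = 1/((-¼*8)*(2*(-3) + 39)) = 1/(-2*(-6 + 39)) = 1/(-2*33) = 1/(-66) = -1/66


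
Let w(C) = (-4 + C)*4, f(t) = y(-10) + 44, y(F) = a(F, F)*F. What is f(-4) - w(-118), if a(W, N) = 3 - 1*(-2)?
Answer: 482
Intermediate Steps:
a(W, N) = 5 (a(W, N) = 3 + 2 = 5)
y(F) = 5*F
f(t) = -6 (f(t) = 5*(-10) + 44 = -50 + 44 = -6)
w(C) = -16 + 4*C
f(-4) - w(-118) = -6 - (-16 + 4*(-118)) = -6 - (-16 - 472) = -6 - 1*(-488) = -6 + 488 = 482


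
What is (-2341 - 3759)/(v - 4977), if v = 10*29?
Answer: 6100/4687 ≈ 1.3015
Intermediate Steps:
v = 290
(-2341 - 3759)/(v - 4977) = (-2341 - 3759)/(290 - 4977) = -6100/(-4687) = -6100*(-1/4687) = 6100/4687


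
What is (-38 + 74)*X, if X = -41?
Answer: -1476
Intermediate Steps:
(-38 + 74)*X = (-38 + 74)*(-41) = 36*(-41) = -1476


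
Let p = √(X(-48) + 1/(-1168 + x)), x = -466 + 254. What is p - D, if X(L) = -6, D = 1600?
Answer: -1600 + 91*I*√345/690 ≈ -1600.0 + 2.4496*I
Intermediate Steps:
x = -212
p = 91*I*√345/690 (p = √(-6 + 1/(-1168 - 212)) = √(-6 + 1/(-1380)) = √(-6 - 1/1380) = √(-8281/1380) = 91*I*√345/690 ≈ 2.4496*I)
p - D = 91*I*√345/690 - 1*1600 = 91*I*√345/690 - 1600 = -1600 + 91*I*√345/690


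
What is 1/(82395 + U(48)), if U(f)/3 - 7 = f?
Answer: 1/82560 ≈ 1.2112e-5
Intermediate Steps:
U(f) = 21 + 3*f
1/(82395 + U(48)) = 1/(82395 + (21 + 3*48)) = 1/(82395 + (21 + 144)) = 1/(82395 + 165) = 1/82560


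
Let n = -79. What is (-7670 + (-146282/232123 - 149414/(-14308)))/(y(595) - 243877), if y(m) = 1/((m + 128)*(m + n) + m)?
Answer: 4753205676664402441/151327567430948535900 ≈ 0.031410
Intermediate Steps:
y(m) = 1/(m + (-79 + m)*(128 + m)) (y(m) = 1/((m + 128)*(m - 79) + m) = 1/((128 + m)*(-79 + m) + m) = 1/((-79 + m)*(128 + m) + m) = 1/(m + (-79 + m)*(128 + m)))
(-7670 + (-146282/232123 - 149414/(-14308)))/(y(595) - 243877) = (-7670 + (-146282/232123 - 149414/(-14308)))/(1/(-10112 + 595² + 50*595) - 243877) = (-7670 + (-146282*1/232123 - 149414*(-1/14308)))/(1/(-10112 + 354025 + 29750) - 243877) = (-7670 + (-146282/232123 + 74707/7154))/(1/373663 - 243877) = (-7670 + 16294711533/1660607942)/(1/373663 - 243877) = -12720568203607/(1660607942*(-91127811450/373663)) = -12720568203607/1660607942*(-373663/91127811450) = 4753205676664402441/151327567430948535900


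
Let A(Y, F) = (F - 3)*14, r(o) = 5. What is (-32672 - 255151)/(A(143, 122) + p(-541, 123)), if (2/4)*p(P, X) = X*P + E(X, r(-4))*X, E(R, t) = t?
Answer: 287823/130190 ≈ 2.2108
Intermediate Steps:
A(Y, F) = -42 + 14*F (A(Y, F) = (-3 + F)*14 = -42 + 14*F)
p(P, X) = 10*X + 2*P*X (p(P, X) = 2*(X*P + 5*X) = 2*(P*X + 5*X) = 2*(5*X + P*X) = 10*X + 2*P*X)
(-32672 - 255151)/(A(143, 122) + p(-541, 123)) = (-32672 - 255151)/((-42 + 14*122) + 2*123*(5 - 541)) = -287823/((-42 + 1708) + 2*123*(-536)) = -287823/(1666 - 131856) = -287823/(-130190) = -287823*(-1/130190) = 287823/130190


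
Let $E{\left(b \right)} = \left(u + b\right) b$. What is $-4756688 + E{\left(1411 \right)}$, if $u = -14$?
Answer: $-2785521$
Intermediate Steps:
$E{\left(b \right)} = b \left(-14 + b\right)$ ($E{\left(b \right)} = \left(-14 + b\right) b = b \left(-14 + b\right)$)
$-4756688 + E{\left(1411 \right)} = -4756688 + 1411 \left(-14 + 1411\right) = -4756688 + 1411 \cdot 1397 = -4756688 + 1971167 = -2785521$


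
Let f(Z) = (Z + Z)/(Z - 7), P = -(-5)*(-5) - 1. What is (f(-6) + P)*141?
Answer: -45966/13 ≈ -3535.8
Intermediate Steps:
P = -26 (P = -5*5 - 1 = -25 - 1 = -26)
f(Z) = 2*Z/(-7 + Z) (f(Z) = (2*Z)/(-7 + Z) = 2*Z/(-7 + Z))
(f(-6) + P)*141 = (2*(-6)/(-7 - 6) - 26)*141 = (2*(-6)/(-13) - 26)*141 = (2*(-6)*(-1/13) - 26)*141 = (12/13 - 26)*141 = -326/13*141 = -45966/13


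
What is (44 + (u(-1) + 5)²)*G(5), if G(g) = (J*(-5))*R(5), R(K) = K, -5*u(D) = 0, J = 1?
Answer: -1725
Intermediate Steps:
u(D) = 0 (u(D) = -⅕*0 = 0)
G(g) = -25 (G(g) = (1*(-5))*5 = -5*5 = -25)
(44 + (u(-1) + 5)²)*G(5) = (44 + (0 + 5)²)*(-25) = (44 + 5²)*(-25) = (44 + 25)*(-25) = 69*(-25) = -1725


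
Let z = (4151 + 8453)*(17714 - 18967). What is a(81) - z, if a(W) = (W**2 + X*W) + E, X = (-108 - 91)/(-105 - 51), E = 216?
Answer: 821584001/52 ≈ 1.5800e+7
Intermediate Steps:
X = 199/156 (X = -199/(-156) = -199*(-1/156) = 199/156 ≈ 1.2756)
a(W) = 216 + W**2 + 199*W/156 (a(W) = (W**2 + 199*W/156) + 216 = 216 + W**2 + 199*W/156)
z = -15792812 (z = 12604*(-1253) = -15792812)
a(81) - z = (216 + 81**2 + (199/156)*81) - 1*(-15792812) = (216 + 6561 + 5373/52) + 15792812 = 357777/52 + 15792812 = 821584001/52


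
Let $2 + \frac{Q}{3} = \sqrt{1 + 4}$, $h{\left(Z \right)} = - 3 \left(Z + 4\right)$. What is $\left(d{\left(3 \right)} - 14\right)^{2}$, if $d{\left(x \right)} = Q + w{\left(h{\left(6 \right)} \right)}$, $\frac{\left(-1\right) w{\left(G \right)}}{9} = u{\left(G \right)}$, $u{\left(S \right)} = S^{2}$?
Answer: $65934445 - 48720 \sqrt{5} \approx 6.5826 \cdot 10^{7}$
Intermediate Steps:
$h{\left(Z \right)} = -12 - 3 Z$ ($h{\left(Z \right)} = - 3 \left(4 + Z\right) = -12 - 3 Z$)
$w{\left(G \right)} = - 9 G^{2}$
$Q = -6 + 3 \sqrt{5}$ ($Q = -6 + 3 \sqrt{1 + 4} = -6 + 3 \sqrt{5} \approx 0.7082$)
$d{\left(x \right)} = -8106 + 3 \sqrt{5}$ ($d{\left(x \right)} = \left(-6 + 3 \sqrt{5}\right) - 9 \left(-12 - 18\right)^{2} = \left(-6 + 3 \sqrt{5}\right) - 9 \left(-30\right)^{2} = \left(-6 + 3 \sqrt{5}\right) - 8100 = -8106 + 3 \sqrt{5}$)
$\left(d{\left(3 \right)} - 14\right)^{2} = \left(\left(-8106 + 3 \sqrt{5}\right) - 14\right)^{2} = \left(-8120 + 3 \sqrt{5}\right)^{2}$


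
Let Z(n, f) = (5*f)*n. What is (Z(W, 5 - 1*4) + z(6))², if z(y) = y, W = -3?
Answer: 81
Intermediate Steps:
Z(n, f) = 5*f*n
(Z(W, 5 - 1*4) + z(6))² = (5*(5 - 1*4)*(-3) + 6)² = (5*(5 - 4)*(-3) + 6)² = (5*1*(-3) + 6)² = (-15 + 6)² = (-9)² = 81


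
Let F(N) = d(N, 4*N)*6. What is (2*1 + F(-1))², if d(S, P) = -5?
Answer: 784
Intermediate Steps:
F(N) = -30 (F(N) = -5*6 = -30)
(2*1 + F(-1))² = (2*1 - 30)² = (2 - 30)² = (-28)² = 784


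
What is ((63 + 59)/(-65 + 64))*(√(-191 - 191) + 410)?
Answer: -50020 - 122*I*√382 ≈ -50020.0 - 2384.5*I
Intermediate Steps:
((63 + 59)/(-65 + 64))*(√(-191 - 191) + 410) = (122/(-1))*(√(-382) + 410) = (122*(-1))*(I*√382 + 410) = -122*(410 + I*√382) = -50020 - 122*I*√382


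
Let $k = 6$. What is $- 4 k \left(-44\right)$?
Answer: $1056$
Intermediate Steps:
$- 4 k \left(-44\right) = \left(-4\right) 6 \left(-44\right) = \left(-24\right) \left(-44\right) = 1056$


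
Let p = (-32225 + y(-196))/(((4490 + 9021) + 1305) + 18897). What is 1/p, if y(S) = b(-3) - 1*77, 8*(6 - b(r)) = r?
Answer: -269704/258365 ≈ -1.0439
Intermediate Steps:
b(r) = 6 - r/8
y(S) = -565/8 (y(S) = (6 - 1/8*(-3)) - 1*77 = (6 + 3/8) - 77 = 51/8 - 77 = -565/8)
p = -258365/269704 (p = (-32225 - 565/8)/(((4490 + 9021) + 1305) + 18897) = -258365/(8*((13511 + 1305) + 18897)) = -258365/(8*(14816 + 18897)) = -258365/8/33713 = -258365/8*1/33713 = -258365/269704 ≈ -0.95796)
1/p = 1/(-258365/269704) = -269704/258365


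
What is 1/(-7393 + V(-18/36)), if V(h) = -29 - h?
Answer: -2/14843 ≈ -0.00013474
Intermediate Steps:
1/(-7393 + V(-18/36)) = 1/(-7393 + (-29 - (-18)/36)) = 1/(-7393 + (-29 - 1*(-½))) = 1/(-7393 + (-29 + ½)) = 1/(-7393 - 57/2) = 1/(-14843/2) = -2/14843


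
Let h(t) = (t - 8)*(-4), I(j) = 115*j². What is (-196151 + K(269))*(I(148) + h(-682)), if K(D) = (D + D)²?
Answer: 235258823960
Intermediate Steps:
h(t) = 32 - 4*t (h(t) = (-8 + t)*(-4) = 32 - 4*t)
K(D) = 4*D² (K(D) = (2*D)² = 4*D²)
(-196151 + K(269))*(I(148) + h(-682)) = (-196151 + 4*269²)*(115*148² + (32 - 4*(-682))) = (-196151 + 4*72361)*(115*21904 + (32 + 2728)) = (-196151 + 289444)*(2518960 + 2760) = 93293*2521720 = 235258823960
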